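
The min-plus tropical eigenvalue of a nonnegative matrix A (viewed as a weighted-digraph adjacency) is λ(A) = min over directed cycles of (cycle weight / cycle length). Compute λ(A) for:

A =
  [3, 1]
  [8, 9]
λ(A) = 3

Enumerate directed cycles and compute their means (weight / length). Sample:
  cycle 0 → 0: weight = 3, length = 1, mean = 3/1 ≈ 3.000
  cycle 1 → 1: weight = 9, length = 1, mean = 9/1 ≈ 9.000
  cycle 0 → 1 → 0: weight = 9, length = 2, mean = 9/2 ≈ 4.500
  cycle 1 → 0 → 1: weight = 9, length = 2, mean = 9/2 ≈ 4.500
Minimum mean = 3.000, attained e.g. along the cycle 0 → 0 with weight 3 and length 1. So λ(A) = 3/1 = 3.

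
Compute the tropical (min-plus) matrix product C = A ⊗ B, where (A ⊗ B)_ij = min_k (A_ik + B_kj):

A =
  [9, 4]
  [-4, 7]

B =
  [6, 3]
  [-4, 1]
A ⊗ B =
  [0, 5]
  [2, -1]

Apply the min-plus product entry-by-entry:
  C[0][0] = min over k of (A[0][0] + B[0][0] = 9 + 6 = 15, A[0][1] + B[1][0] = 4 + -4 = 0) = 0 (attained at k = 1)
  C[0][1] = min over k of (A[0][0] + B[0][1] = 9 + 3 = 12, A[0][1] + B[1][1] = 4 + 1 = 5) = 5 (attained at k = 1)
  C[1][0] = min over k of (A[1][0] + B[0][0] = -4 + 6 = 2, A[1][1] + B[1][0] = 7 + -4 = 3) = 2 (attained at k = 0)
  C[1][1] = min over k of (A[1][0] + B[0][1] = -4 + 3 = -1, A[1][1] + B[1][1] = 7 + 1 = 8) = -1 (attained at k = 0)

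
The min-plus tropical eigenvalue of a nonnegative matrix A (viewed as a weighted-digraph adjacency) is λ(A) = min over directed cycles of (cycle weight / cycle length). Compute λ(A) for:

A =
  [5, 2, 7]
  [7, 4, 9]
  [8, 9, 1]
λ(A) = 1

Enumerate directed cycles and compute their means (weight / length). Sample:
  cycle 0 → 0: weight = 5, length = 1, mean = 5/1 ≈ 5.000
  cycle 1 → 1: weight = 4, length = 1, mean = 4/1 ≈ 4.000
  cycle 2 → 2: weight = 1, length = 1, mean = 1/1 ≈ 1.000
  cycle 0 → 1 → 0: weight = 9, length = 2, mean = 9/2 ≈ 4.500
  cycle 0 → 2 → 0: weight = 15, length = 2, mean = 15/2 ≈ 7.500
  cycle 1 → 0 → 1: weight = 9, length = 2, mean = 9/2 ≈ 4.500
Minimum mean = 1.000, attained e.g. along the cycle 2 → 2 with weight 1 and length 1. So λ(A) = 1/1 = 1.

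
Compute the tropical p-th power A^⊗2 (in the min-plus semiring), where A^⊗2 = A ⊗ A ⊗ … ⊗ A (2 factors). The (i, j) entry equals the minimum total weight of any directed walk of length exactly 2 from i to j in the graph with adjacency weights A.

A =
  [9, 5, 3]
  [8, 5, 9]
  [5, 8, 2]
A^⊗2 =
  [8, 10, 5]
  [13, 10, 11]
  [7, 10, 4]

Each entry (A^⊗2)_ij equals the minimum over all length-2 walks i = v_0 → v_1 → … → v_2 = j of Σ_t A[v_t][v_{t+1}]. For example, for (i, j) = (0, 2) we minimise over 3 possible intermediate vertex sequences; the minimum is 5, attained along the walk 0 → 2 → 2.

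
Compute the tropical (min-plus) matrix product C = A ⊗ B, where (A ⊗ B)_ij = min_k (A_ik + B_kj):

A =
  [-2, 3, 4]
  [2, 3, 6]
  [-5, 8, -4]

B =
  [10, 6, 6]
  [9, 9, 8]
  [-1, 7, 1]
A ⊗ B =
  [3, 4, 4]
  [5, 8, 7]
  [-5, 1, -3]

Apply the min-plus product entry-by-entry:
  C[0][0] = min over k of (A[0][0] + B[0][0] = -2 + 10 = 8, A[0][1] + B[1][0] = 3 + 9 = 12, A[0][2] + B[2][0] = 4 + -1 = 3) = 3 (attained at k = 2)
  C[0][1] = min over k of (A[0][0] + B[0][1] = -2 + 6 = 4, A[0][1] + B[1][1] = 3 + 9 = 12, A[0][2] + B[2][1] = 4 + 7 = 11) = 4 (attained at k = 0)
  C[0][2] = min over k of (A[0][0] + B[0][2] = -2 + 6 = 4, A[0][1] + B[1][2] = 3 + 8 = 11, A[0][2] + B[2][2] = 4 + 1 = 5) = 4 (attained at k = 0)
  C[1][0] = min over k of (A[1][0] + B[0][0] = 2 + 10 = 12, A[1][1] + B[1][0] = 3 + 9 = 12, A[1][2] + B[2][0] = 6 + -1 = 5) = 5 (attained at k = 2)
  C[1][1] = min over k of (A[1][0] + B[0][1] = 2 + 6 = 8, A[1][1] + B[1][1] = 3 + 9 = 12, A[1][2] + B[2][1] = 6 + 7 = 13) = 8 (attained at k = 0)
  C[1][2] = min over k of (A[1][0] + B[0][2] = 2 + 6 = 8, A[1][1] + B[1][2] = 3 + 8 = 11, A[1][2] + B[2][2] = 6 + 1 = 7) = 7 (attained at k = 2)
  C[2][0] = min over k of (A[2][0] + B[0][0] = -5 + 10 = 5, A[2][1] + B[1][0] = 8 + 9 = 17, A[2][2] + B[2][0] = -4 + -1 = -5) = -5 (attained at k = 2)
  C[2][1] = min over k of (A[2][0] + B[0][1] = -5 + 6 = 1, A[2][1] + B[1][1] = 8 + 9 = 17, A[2][2] + B[2][1] = -4 + 7 = 3) = 1 (attained at k = 0)
  C[2][2] = min over k of (A[2][0] + B[0][2] = -5 + 6 = 1, A[2][1] + B[1][2] = 8 + 8 = 16, A[2][2] + B[2][2] = -4 + 1 = -3) = -3 (attained at k = 2)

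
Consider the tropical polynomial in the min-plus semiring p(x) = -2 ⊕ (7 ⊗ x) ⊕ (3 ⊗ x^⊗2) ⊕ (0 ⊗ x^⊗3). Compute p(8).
p(8) = -2

A tropical monomial a ⊗ x^⊗i evaluates to a + i · x. Evaluating each term at x = 8:
  Term 0 contributes -2 + 0 · 8 = -2
  Term 1 contributes 7 + 1 · 8 = 15
  Term 2 contributes 3 + 2 · 8 = 19
  Term 3 contributes 0 + 3 · 8 = 24
p(8) = ⊕ of these = min[-2, 15, 19, 24] = -2.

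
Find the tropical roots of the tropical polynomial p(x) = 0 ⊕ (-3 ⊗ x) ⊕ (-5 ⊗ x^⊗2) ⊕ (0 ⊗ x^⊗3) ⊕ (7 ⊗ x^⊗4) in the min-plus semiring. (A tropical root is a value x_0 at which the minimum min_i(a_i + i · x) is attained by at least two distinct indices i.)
Roots: {-7, -5, 2, 3}

Each tropical root is a break point of the lower envelope of the lines y = a_i + i · x (there are 5 lines, with slopes 0, 1, ..., 4). Only the lines that attain the minimum somewhere contribute to roots; other lines are dominated. Here the surviving (envelope) indices are i = 4, i = 3, i = 2, i = 1, i = 0.
Intersections between consecutive envelope lines give the roots: for adjacent envelope indices i < j the intersection is x = (a_i − a_j) / (j − i). Reading off the sorted break points: {-7, -5, 2, 3}.
Verification: at each break x_0, at least two indices attain the minimum of min_i(a_i + i · x_0).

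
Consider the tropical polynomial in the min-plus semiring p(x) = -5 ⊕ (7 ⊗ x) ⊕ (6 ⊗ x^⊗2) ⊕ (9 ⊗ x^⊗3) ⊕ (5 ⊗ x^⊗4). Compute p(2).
p(2) = -5

A tropical monomial a ⊗ x^⊗i evaluates to a + i · x. Evaluating each term at x = 2:
  Term 0 contributes -5 + 0 · 2 = -5
  Term 1 contributes 7 + 1 · 2 = 9
  Term 2 contributes 6 + 2 · 2 = 10
  Term 3 contributes 9 + 3 · 2 = 15
  Term 4 contributes 5 + 4 · 2 = 13
p(2) = ⊕ of these = min[-5, 9, 10, 15, 13] = -5.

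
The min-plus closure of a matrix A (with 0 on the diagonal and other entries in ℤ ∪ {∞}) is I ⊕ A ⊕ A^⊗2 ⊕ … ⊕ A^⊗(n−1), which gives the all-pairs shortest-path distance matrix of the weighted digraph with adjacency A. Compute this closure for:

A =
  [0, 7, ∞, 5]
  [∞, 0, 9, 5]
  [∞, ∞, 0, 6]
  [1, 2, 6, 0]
Closure =
  [0, 7, 11, 5]
  [6, 0, 9, 5]
  [7, 8, 0, 6]
  [1, 2, 6, 0]

This is the Floyd-Warshall all-pairs shortest-path computation. For each intermediate vertex k = 0, 1, …, 3, update dist[i][j] ← min(dist[i][j], dist[i][k] + dist[k][j]). The final matrix gives, for each (i, j), the minimum total weight of any directed path from i to j (possibly empty when i = j).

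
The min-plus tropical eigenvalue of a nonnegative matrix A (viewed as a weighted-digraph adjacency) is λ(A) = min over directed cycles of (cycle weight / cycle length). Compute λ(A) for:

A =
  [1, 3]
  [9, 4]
λ(A) = 1

Enumerate directed cycles and compute their means (weight / length). Sample:
  cycle 0 → 0: weight = 1, length = 1, mean = 1/1 ≈ 1.000
  cycle 1 → 1: weight = 4, length = 1, mean = 4/1 ≈ 4.000
  cycle 0 → 1 → 0: weight = 12, length = 2, mean = 12/2 ≈ 6.000
  cycle 1 → 0 → 1: weight = 12, length = 2, mean = 12/2 ≈ 6.000
Minimum mean = 1.000, attained e.g. along the cycle 0 → 0 with weight 1 and length 1. So λ(A) = 1/1 = 1.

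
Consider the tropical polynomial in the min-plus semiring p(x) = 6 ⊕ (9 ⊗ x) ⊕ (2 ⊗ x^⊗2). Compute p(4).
p(4) = 6

A tropical monomial a ⊗ x^⊗i evaluates to a + i · x. Evaluating each term at x = 4:
  Term 0 contributes 6 + 0 · 4 = 6
  Term 1 contributes 9 + 1 · 4 = 13
  Term 2 contributes 2 + 2 · 4 = 10
p(4) = ⊕ of these = min[6, 13, 10] = 6.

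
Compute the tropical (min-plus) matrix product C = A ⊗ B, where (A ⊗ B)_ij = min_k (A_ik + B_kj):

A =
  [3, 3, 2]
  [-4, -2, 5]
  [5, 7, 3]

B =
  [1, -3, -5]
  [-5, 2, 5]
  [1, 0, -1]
A ⊗ B =
  [-2, 0, -2]
  [-7, -7, -9]
  [2, 2, 0]

Apply the min-plus product entry-by-entry:
  C[0][0] = min over k of (A[0][0] + B[0][0] = 3 + 1 = 4, A[0][1] + B[1][0] = 3 + -5 = -2, A[0][2] + B[2][0] = 2 + 1 = 3) = -2 (attained at k = 1)
  C[0][1] = min over k of (A[0][0] + B[0][1] = 3 + -3 = 0, A[0][1] + B[1][1] = 3 + 2 = 5, A[0][2] + B[2][1] = 2 + 0 = 2) = 0 (attained at k = 0)
  C[0][2] = min over k of (A[0][0] + B[0][2] = 3 + -5 = -2, A[0][1] + B[1][2] = 3 + 5 = 8, A[0][2] + B[2][2] = 2 + -1 = 1) = -2 (attained at k = 0)
  C[1][0] = min over k of (A[1][0] + B[0][0] = -4 + 1 = -3, A[1][1] + B[1][0] = -2 + -5 = -7, A[1][2] + B[2][0] = 5 + 1 = 6) = -7 (attained at k = 1)
  C[1][1] = min over k of (A[1][0] + B[0][1] = -4 + -3 = -7, A[1][1] + B[1][1] = -2 + 2 = 0, A[1][2] + B[2][1] = 5 + 0 = 5) = -7 (attained at k = 0)
  C[1][2] = min over k of (A[1][0] + B[0][2] = -4 + -5 = -9, A[1][1] + B[1][2] = -2 + 5 = 3, A[1][2] + B[2][2] = 5 + -1 = 4) = -9 (attained at k = 0)
  C[2][0] = min over k of (A[2][0] + B[0][0] = 5 + 1 = 6, A[2][1] + B[1][0] = 7 + -5 = 2, A[2][2] + B[2][0] = 3 + 1 = 4) = 2 (attained at k = 1)
  C[2][1] = min over k of (A[2][0] + B[0][1] = 5 + -3 = 2, A[2][1] + B[1][1] = 7 + 2 = 9, A[2][2] + B[2][1] = 3 + 0 = 3) = 2 (attained at k = 0)
  C[2][2] = min over k of (A[2][0] + B[0][2] = 5 + -5 = 0, A[2][1] + B[1][2] = 7 + 5 = 12, A[2][2] + B[2][2] = 3 + -1 = 2) = 0 (attained at k = 0)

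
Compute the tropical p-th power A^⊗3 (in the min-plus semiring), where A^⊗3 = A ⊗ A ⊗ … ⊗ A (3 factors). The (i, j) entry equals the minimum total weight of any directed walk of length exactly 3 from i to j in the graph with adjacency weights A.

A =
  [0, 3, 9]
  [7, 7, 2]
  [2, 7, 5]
A^⊗3 =
  [0, 3, 5]
  [4, 7, 11]
  [2, 5, 7]

Each entry (A^⊗3)_ij equals the minimum over all length-3 walks i = v_0 → v_1 → … → v_3 = j of Σ_t A[v_t][v_{t+1}]. For example, for (i, j) = (0, 2) we minimise over 9 possible intermediate vertex sequences; the minimum is 5, attained along the walk 0 → 0 → 1 → 2.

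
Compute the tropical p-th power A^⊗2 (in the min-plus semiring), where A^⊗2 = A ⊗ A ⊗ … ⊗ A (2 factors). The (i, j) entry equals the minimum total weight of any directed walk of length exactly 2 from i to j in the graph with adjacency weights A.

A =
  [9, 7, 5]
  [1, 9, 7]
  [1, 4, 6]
A^⊗2 =
  [6, 9, 11]
  [8, 8, 6]
  [5, 8, 6]

Each entry (A^⊗2)_ij equals the minimum over all length-2 walks i = v_0 → v_1 → … → v_2 = j of Σ_t A[v_t][v_{t+1}]. For example, for (i, j) = (0, 2) we minimise over 3 possible intermediate vertex sequences; the minimum is 11, attained along the walk 0 → 2 → 2.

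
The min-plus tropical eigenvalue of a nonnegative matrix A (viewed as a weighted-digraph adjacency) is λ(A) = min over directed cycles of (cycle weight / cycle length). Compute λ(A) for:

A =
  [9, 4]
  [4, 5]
λ(A) = 4

Enumerate directed cycles and compute their means (weight / length). Sample:
  cycle 0 → 0: weight = 9, length = 1, mean = 9/1 ≈ 9.000
  cycle 1 → 1: weight = 5, length = 1, mean = 5/1 ≈ 5.000
  cycle 0 → 1 → 0: weight = 8, length = 2, mean = 8/2 ≈ 4.000
  cycle 1 → 0 → 1: weight = 8, length = 2, mean = 8/2 ≈ 4.000
Minimum mean = 4.000, attained e.g. along the cycle 0 → 1 → 0 with weight 8 and length 2. So λ(A) = 8/2 = 4.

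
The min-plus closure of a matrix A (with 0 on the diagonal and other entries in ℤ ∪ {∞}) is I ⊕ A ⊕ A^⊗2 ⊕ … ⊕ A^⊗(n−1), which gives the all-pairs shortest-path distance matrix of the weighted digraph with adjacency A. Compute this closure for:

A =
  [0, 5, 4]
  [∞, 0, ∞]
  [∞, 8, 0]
Closure =
  [0, 5, 4]
  [∞, 0, ∞]
  [∞, 8, 0]

This is the Floyd-Warshall all-pairs shortest-path computation. For each intermediate vertex k = 0, 1, …, 2, update dist[i][j] ← min(dist[i][j], dist[i][k] + dist[k][j]). The final matrix gives, for each (i, j), the minimum total weight of any directed path from i to j (possibly empty when i = j).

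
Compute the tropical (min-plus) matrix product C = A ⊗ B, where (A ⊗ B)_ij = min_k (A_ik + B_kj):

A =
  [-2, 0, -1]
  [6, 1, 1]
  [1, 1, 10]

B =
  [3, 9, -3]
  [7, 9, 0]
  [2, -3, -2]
A ⊗ B =
  [1, -4, -5]
  [3, -2, -1]
  [4, 7, -2]

Apply the min-plus product entry-by-entry:
  C[0][0] = min over k of (A[0][0] + B[0][0] = -2 + 3 = 1, A[0][1] + B[1][0] = 0 + 7 = 7, A[0][2] + B[2][0] = -1 + 2 = 1) = 1 (attained at k = 0)
  C[0][1] = min over k of (A[0][0] + B[0][1] = -2 + 9 = 7, A[0][1] + B[1][1] = 0 + 9 = 9, A[0][2] + B[2][1] = -1 + -3 = -4) = -4 (attained at k = 2)
  C[0][2] = min over k of (A[0][0] + B[0][2] = -2 + -3 = -5, A[0][1] + B[1][2] = 0 + 0 = 0, A[0][2] + B[2][2] = -1 + -2 = -3) = -5 (attained at k = 0)
  C[1][0] = min over k of (A[1][0] + B[0][0] = 6 + 3 = 9, A[1][1] + B[1][0] = 1 + 7 = 8, A[1][2] + B[2][0] = 1 + 2 = 3) = 3 (attained at k = 2)
  C[1][1] = min over k of (A[1][0] + B[0][1] = 6 + 9 = 15, A[1][1] + B[1][1] = 1 + 9 = 10, A[1][2] + B[2][1] = 1 + -3 = -2) = -2 (attained at k = 2)
  C[1][2] = min over k of (A[1][0] + B[0][2] = 6 + -3 = 3, A[1][1] + B[1][2] = 1 + 0 = 1, A[1][2] + B[2][2] = 1 + -2 = -1) = -1 (attained at k = 2)
  C[2][0] = min over k of (A[2][0] + B[0][0] = 1 + 3 = 4, A[2][1] + B[1][0] = 1 + 7 = 8, A[2][2] + B[2][0] = 10 + 2 = 12) = 4 (attained at k = 0)
  C[2][1] = min over k of (A[2][0] + B[0][1] = 1 + 9 = 10, A[2][1] + B[1][1] = 1 + 9 = 10, A[2][2] + B[2][1] = 10 + -3 = 7) = 7 (attained at k = 2)
  C[2][2] = min over k of (A[2][0] + B[0][2] = 1 + -3 = -2, A[2][1] + B[1][2] = 1 + 0 = 1, A[2][2] + B[2][2] = 10 + -2 = 8) = -2 (attained at k = 0)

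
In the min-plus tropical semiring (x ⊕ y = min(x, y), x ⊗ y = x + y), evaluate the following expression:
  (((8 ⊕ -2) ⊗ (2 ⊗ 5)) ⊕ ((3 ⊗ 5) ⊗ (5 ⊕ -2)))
(((8 ⊕ -2) ⊗ (2 ⊗ 5)) ⊕ ((3 ⊗ 5) ⊗ (5 ⊕ -2))) = 5

Expand innermost to outermost. Recall ⊕ takes the minimum of its arguments and ⊗ takes their sum. Working out the expression (((8 ⊕ -2) ⊗ (2 ⊗ 5)) ⊕ ((3 ⊗ 5) ⊗ (5 ⊕ -2))) gives 5.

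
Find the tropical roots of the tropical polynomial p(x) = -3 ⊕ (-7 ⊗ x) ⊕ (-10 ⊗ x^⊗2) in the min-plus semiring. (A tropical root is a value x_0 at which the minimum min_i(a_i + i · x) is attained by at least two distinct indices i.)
Roots: {3, 4}

Each tropical root is a break point of the lower envelope of the lines y = a_i + i · x (there are 3 lines, with slopes 0, 1, ..., 2). Only the lines that attain the minimum somewhere contribute to roots; other lines are dominated. Here the surviving (envelope) indices are i = 2, i = 1, i = 0.
Intersections between consecutive envelope lines give the roots: for adjacent envelope indices i < j the intersection is x = (a_i − a_j) / (j − i). Reading off the sorted break points: {3, 4}.
Verification: at each break x_0, at least two indices attain the minimum of min_i(a_i + i · x_0).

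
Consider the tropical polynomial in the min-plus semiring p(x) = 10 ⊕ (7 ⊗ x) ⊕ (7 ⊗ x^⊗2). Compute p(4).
p(4) = 10

A tropical monomial a ⊗ x^⊗i evaluates to a + i · x. Evaluating each term at x = 4:
  Term 0 contributes 10 + 0 · 4 = 10
  Term 1 contributes 7 + 1 · 4 = 11
  Term 2 contributes 7 + 2 · 4 = 15
p(4) = ⊕ of these = min[10, 11, 15] = 10.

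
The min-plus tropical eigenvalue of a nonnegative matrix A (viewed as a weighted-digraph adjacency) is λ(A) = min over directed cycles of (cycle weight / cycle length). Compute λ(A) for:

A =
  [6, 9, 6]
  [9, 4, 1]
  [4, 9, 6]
λ(A) = 4

Enumerate directed cycles and compute their means (weight / length). Sample:
  cycle 0 → 0: weight = 6, length = 1, mean = 6/1 ≈ 6.000
  cycle 1 → 1: weight = 4, length = 1, mean = 4/1 ≈ 4.000
  cycle 2 → 2: weight = 6, length = 1, mean = 6/1 ≈ 6.000
  cycle 0 → 1 → 0: weight = 18, length = 2, mean = 18/2 ≈ 9.000
  cycle 0 → 2 → 0: weight = 10, length = 2, mean = 10/2 ≈ 5.000
  cycle 1 → 0 → 1: weight = 18, length = 2, mean = 18/2 ≈ 9.000
Minimum mean = 4.000, attained e.g. along the cycle 1 → 1 with weight 4 and length 1. So λ(A) = 4/1 = 4.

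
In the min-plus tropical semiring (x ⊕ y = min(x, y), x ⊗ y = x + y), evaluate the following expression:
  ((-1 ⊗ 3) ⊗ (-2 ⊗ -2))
((-1 ⊗ 3) ⊗ (-2 ⊗ -2)) = -2

Expand innermost to outermost. Recall ⊕ takes the minimum of its arguments and ⊗ takes their sum. Working out the expression ((-1 ⊗ 3) ⊗ (-2 ⊗ -2)) gives -2.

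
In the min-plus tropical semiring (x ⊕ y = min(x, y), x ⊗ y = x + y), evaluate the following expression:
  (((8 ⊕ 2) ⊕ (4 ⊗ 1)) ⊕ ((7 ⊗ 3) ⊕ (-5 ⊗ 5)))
(((8 ⊕ 2) ⊕ (4 ⊗ 1)) ⊕ ((7 ⊗ 3) ⊕ (-5 ⊗ 5))) = 0

Expand innermost to outermost. Recall ⊕ takes the minimum of its arguments and ⊗ takes their sum. Working out the expression (((8 ⊕ 2) ⊕ (4 ⊗ 1)) ⊕ ((7 ⊗ 3) ⊕ (-5 ⊗ 5))) gives 0.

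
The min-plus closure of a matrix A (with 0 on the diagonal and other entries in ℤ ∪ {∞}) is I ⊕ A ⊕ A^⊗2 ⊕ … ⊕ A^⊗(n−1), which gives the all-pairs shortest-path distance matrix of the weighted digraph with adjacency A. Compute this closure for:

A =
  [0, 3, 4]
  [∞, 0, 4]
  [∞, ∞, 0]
Closure =
  [0, 3, 4]
  [∞, 0, 4]
  [∞, ∞, 0]

This is the Floyd-Warshall all-pairs shortest-path computation. For each intermediate vertex k = 0, 1, …, 2, update dist[i][j] ← min(dist[i][j], dist[i][k] + dist[k][j]). The final matrix gives, for each (i, j), the minimum total weight of any directed path from i to j (possibly empty when i = j).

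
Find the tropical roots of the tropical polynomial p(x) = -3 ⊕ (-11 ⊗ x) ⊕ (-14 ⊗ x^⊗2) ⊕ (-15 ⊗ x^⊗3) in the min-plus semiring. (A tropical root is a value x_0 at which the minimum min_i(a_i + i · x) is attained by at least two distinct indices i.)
Roots: {1, 3, 8}

Each tropical root is a break point of the lower envelope of the lines y = a_i + i · x (there are 4 lines, with slopes 0, 1, ..., 3). Only the lines that attain the minimum somewhere contribute to roots; other lines are dominated. Here the surviving (envelope) indices are i = 3, i = 2, i = 1, i = 0.
Intersections between consecutive envelope lines give the roots: for adjacent envelope indices i < j the intersection is x = (a_i − a_j) / (j − i). Reading off the sorted break points: {1, 3, 8}.
Verification: at each break x_0, at least two indices attain the minimum of min_i(a_i + i · x_0).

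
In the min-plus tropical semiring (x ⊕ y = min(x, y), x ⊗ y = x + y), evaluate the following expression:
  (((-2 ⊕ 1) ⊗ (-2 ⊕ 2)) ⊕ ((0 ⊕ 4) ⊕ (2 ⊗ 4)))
(((-2 ⊕ 1) ⊗ (-2 ⊕ 2)) ⊕ ((0 ⊕ 4) ⊕ (2 ⊗ 4))) = -4

Expand innermost to outermost. Recall ⊕ takes the minimum of its arguments and ⊗ takes their sum. Working out the expression (((-2 ⊕ 1) ⊗ (-2 ⊕ 2)) ⊕ ((0 ⊕ 4) ⊕ (2 ⊗ 4))) gives -4.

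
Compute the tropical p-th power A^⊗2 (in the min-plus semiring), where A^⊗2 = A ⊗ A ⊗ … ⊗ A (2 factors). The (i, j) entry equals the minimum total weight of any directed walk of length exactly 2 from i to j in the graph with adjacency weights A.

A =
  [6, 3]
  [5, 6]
A^⊗2 =
  [8, 9]
  [11, 8]

Each entry (A^⊗2)_ij equals the minimum over all length-2 walks i = v_0 → v_1 → … → v_2 = j of Σ_t A[v_t][v_{t+1}]. For example, for (i, j) = (0, 1) we minimise over 2 possible intermediate vertex sequences; the minimum is 9, attained along the walk 0 → 0 → 1.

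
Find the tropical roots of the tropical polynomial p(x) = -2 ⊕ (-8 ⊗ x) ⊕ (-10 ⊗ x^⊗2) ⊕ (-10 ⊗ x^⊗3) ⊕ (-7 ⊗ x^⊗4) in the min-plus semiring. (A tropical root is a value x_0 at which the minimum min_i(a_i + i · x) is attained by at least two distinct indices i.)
Roots: {-3, 0, 2, 6}

Each tropical root is a break point of the lower envelope of the lines y = a_i + i · x (there are 5 lines, with slopes 0, 1, ..., 4). Only the lines that attain the minimum somewhere contribute to roots; other lines are dominated. Here the surviving (envelope) indices are i = 4, i = 3, i = 2, i = 1, i = 0.
Intersections between consecutive envelope lines give the roots: for adjacent envelope indices i < j the intersection is x = (a_i − a_j) / (j − i). Reading off the sorted break points: {-3, 0, 2, 6}.
Verification: at each break x_0, at least two indices attain the minimum of min_i(a_i + i · x_0).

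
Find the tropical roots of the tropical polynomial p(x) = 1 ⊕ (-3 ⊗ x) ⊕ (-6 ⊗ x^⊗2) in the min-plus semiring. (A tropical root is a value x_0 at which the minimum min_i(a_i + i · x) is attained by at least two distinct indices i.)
Roots: {3, 4}

Each tropical root is a break point of the lower envelope of the lines y = a_i + i · x (there are 3 lines, with slopes 0, 1, ..., 2). Only the lines that attain the minimum somewhere contribute to roots; other lines are dominated. Here the surviving (envelope) indices are i = 2, i = 1, i = 0.
Intersections between consecutive envelope lines give the roots: for adjacent envelope indices i < j the intersection is x = (a_i − a_j) / (j − i). Reading off the sorted break points: {3, 4}.
Verification: at each break x_0, at least two indices attain the minimum of min_i(a_i + i · x_0).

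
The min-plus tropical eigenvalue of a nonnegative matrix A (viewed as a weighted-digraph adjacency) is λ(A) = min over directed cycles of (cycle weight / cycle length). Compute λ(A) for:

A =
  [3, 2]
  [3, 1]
λ(A) = 1

Enumerate directed cycles and compute their means (weight / length). Sample:
  cycle 0 → 0: weight = 3, length = 1, mean = 3/1 ≈ 3.000
  cycle 1 → 1: weight = 1, length = 1, mean = 1/1 ≈ 1.000
  cycle 0 → 1 → 0: weight = 5, length = 2, mean = 5/2 ≈ 2.500
  cycle 1 → 0 → 1: weight = 5, length = 2, mean = 5/2 ≈ 2.500
Minimum mean = 1.000, attained e.g. along the cycle 1 → 1 with weight 1 and length 1. So λ(A) = 1/1 = 1.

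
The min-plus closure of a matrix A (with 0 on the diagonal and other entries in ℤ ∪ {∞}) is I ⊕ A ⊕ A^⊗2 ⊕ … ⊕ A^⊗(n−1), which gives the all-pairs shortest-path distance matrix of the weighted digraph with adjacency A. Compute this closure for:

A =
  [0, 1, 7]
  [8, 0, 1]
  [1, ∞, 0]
Closure =
  [0, 1, 2]
  [2, 0, 1]
  [1, 2, 0]

This is the Floyd-Warshall all-pairs shortest-path computation. For each intermediate vertex k = 0, 1, …, 2, update dist[i][j] ← min(dist[i][j], dist[i][k] + dist[k][j]). The final matrix gives, for each (i, j), the minimum total weight of any directed path from i to j (possibly empty when i = j).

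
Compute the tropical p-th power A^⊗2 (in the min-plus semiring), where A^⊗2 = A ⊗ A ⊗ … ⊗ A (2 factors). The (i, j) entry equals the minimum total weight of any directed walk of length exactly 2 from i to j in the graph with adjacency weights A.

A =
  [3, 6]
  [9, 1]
A^⊗2 =
  [6, 7]
  [10, 2]

Each entry (A^⊗2)_ij equals the minimum over all length-2 walks i = v_0 → v_1 → … → v_2 = j of Σ_t A[v_t][v_{t+1}]. For example, for (i, j) = (0, 1) we minimise over 2 possible intermediate vertex sequences; the minimum is 7, attained along the walk 0 → 1 → 1.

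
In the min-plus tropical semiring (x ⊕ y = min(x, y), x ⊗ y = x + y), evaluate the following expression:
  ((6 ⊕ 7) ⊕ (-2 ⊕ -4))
((6 ⊕ 7) ⊕ (-2 ⊕ -4)) = -4

Expand innermost to outermost. Recall ⊕ takes the minimum of its arguments and ⊗ takes their sum. Working out the expression ((6 ⊕ 7) ⊕ (-2 ⊕ -4)) gives -4.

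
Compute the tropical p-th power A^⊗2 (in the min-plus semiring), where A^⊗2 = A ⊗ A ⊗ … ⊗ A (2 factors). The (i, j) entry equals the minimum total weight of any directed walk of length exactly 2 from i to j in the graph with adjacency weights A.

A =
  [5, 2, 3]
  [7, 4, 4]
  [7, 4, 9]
A^⊗2 =
  [9, 6, 6]
  [11, 8, 8]
  [11, 8, 8]

Each entry (A^⊗2)_ij equals the minimum over all length-2 walks i = v_0 → v_1 → … → v_2 = j of Σ_t A[v_t][v_{t+1}]. For example, for (i, j) = (0, 2) we minimise over 3 possible intermediate vertex sequences; the minimum is 6, attained along the walk 0 → 1 → 2.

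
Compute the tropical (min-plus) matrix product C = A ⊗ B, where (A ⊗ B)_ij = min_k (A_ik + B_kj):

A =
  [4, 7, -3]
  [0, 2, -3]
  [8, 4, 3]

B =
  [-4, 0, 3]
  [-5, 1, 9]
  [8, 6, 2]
A ⊗ B =
  [0, 3, -1]
  [-4, 0, -1]
  [-1, 5, 5]

Apply the min-plus product entry-by-entry:
  C[0][0] = min over k of (A[0][0] + B[0][0] = 4 + -4 = 0, A[0][1] + B[1][0] = 7 + -5 = 2, A[0][2] + B[2][0] = -3 + 8 = 5) = 0 (attained at k = 0)
  C[0][1] = min over k of (A[0][0] + B[0][1] = 4 + 0 = 4, A[0][1] + B[1][1] = 7 + 1 = 8, A[0][2] + B[2][1] = -3 + 6 = 3) = 3 (attained at k = 2)
  C[0][2] = min over k of (A[0][0] + B[0][2] = 4 + 3 = 7, A[0][1] + B[1][2] = 7 + 9 = 16, A[0][2] + B[2][2] = -3 + 2 = -1) = -1 (attained at k = 2)
  C[1][0] = min over k of (A[1][0] + B[0][0] = 0 + -4 = -4, A[1][1] + B[1][0] = 2 + -5 = -3, A[1][2] + B[2][0] = -3 + 8 = 5) = -4 (attained at k = 0)
  C[1][1] = min over k of (A[1][0] + B[0][1] = 0 + 0 = 0, A[1][1] + B[1][1] = 2 + 1 = 3, A[1][2] + B[2][1] = -3 + 6 = 3) = 0 (attained at k = 0)
  C[1][2] = min over k of (A[1][0] + B[0][2] = 0 + 3 = 3, A[1][1] + B[1][2] = 2 + 9 = 11, A[1][2] + B[2][2] = -3 + 2 = -1) = -1 (attained at k = 2)
  C[2][0] = min over k of (A[2][0] + B[0][0] = 8 + -4 = 4, A[2][1] + B[1][0] = 4 + -5 = -1, A[2][2] + B[2][0] = 3 + 8 = 11) = -1 (attained at k = 1)
  C[2][1] = min over k of (A[2][0] + B[0][1] = 8 + 0 = 8, A[2][1] + B[1][1] = 4 + 1 = 5, A[2][2] + B[2][1] = 3 + 6 = 9) = 5 (attained at k = 1)
  C[2][2] = min over k of (A[2][0] + B[0][2] = 8 + 3 = 11, A[2][1] + B[1][2] = 4 + 9 = 13, A[2][2] + B[2][2] = 3 + 2 = 5) = 5 (attained at k = 2)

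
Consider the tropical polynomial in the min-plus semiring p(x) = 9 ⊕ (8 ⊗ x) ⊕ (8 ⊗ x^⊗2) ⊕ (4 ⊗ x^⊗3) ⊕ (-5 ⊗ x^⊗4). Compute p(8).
p(8) = 9

A tropical monomial a ⊗ x^⊗i evaluates to a + i · x. Evaluating each term at x = 8:
  Term 0 contributes 9 + 0 · 8 = 9
  Term 1 contributes 8 + 1 · 8 = 16
  Term 2 contributes 8 + 2 · 8 = 24
  Term 3 contributes 4 + 3 · 8 = 28
  Term 4 contributes -5 + 4 · 8 = 27
p(8) = ⊕ of these = min[9, 16, 24, 28, 27] = 9.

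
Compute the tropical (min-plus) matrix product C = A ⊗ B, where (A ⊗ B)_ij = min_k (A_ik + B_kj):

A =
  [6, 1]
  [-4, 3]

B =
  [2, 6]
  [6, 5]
A ⊗ B =
  [7, 6]
  [-2, 2]

Apply the min-plus product entry-by-entry:
  C[0][0] = min over k of (A[0][0] + B[0][0] = 6 + 2 = 8, A[0][1] + B[1][0] = 1 + 6 = 7) = 7 (attained at k = 1)
  C[0][1] = min over k of (A[0][0] + B[0][1] = 6 + 6 = 12, A[0][1] + B[1][1] = 1 + 5 = 6) = 6 (attained at k = 1)
  C[1][0] = min over k of (A[1][0] + B[0][0] = -4 + 2 = -2, A[1][1] + B[1][0] = 3 + 6 = 9) = -2 (attained at k = 0)
  C[1][1] = min over k of (A[1][0] + B[0][1] = -4 + 6 = 2, A[1][1] + B[1][1] = 3 + 5 = 8) = 2 (attained at k = 0)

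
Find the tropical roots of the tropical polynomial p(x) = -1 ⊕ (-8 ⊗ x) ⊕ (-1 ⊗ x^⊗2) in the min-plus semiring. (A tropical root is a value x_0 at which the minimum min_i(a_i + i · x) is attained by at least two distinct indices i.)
Roots: {-7, 7}

Each tropical root is a break point of the lower envelope of the lines y = a_i + i · x (there are 3 lines, with slopes 0, 1, ..., 2). Only the lines that attain the minimum somewhere contribute to roots; other lines are dominated. Here the surviving (envelope) indices are i = 2, i = 1, i = 0.
Intersections between consecutive envelope lines give the roots: for adjacent envelope indices i < j the intersection is x = (a_i − a_j) / (j − i). Reading off the sorted break points: {-7, 7}.
Verification: at each break x_0, at least two indices attain the minimum of min_i(a_i + i · x_0).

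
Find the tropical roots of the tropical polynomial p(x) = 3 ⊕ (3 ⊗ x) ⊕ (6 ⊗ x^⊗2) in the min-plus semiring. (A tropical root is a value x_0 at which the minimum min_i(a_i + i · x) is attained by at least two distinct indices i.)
Roots: {-3, 0}

Each tropical root is a break point of the lower envelope of the lines y = a_i + i · x (there are 3 lines, with slopes 0, 1, ..., 2). Only the lines that attain the minimum somewhere contribute to roots; other lines are dominated. Here the surviving (envelope) indices are i = 2, i = 1, i = 0.
Intersections between consecutive envelope lines give the roots: for adjacent envelope indices i < j the intersection is x = (a_i − a_j) / (j − i). Reading off the sorted break points: {-3, 0}.
Verification: at each break x_0, at least two indices attain the minimum of min_i(a_i + i · x_0).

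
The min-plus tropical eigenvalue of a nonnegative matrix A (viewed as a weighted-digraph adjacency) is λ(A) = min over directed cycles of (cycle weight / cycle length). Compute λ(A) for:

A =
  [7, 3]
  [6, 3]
λ(A) = 3

Enumerate directed cycles and compute their means (weight / length). Sample:
  cycle 0 → 0: weight = 7, length = 1, mean = 7/1 ≈ 7.000
  cycle 1 → 1: weight = 3, length = 1, mean = 3/1 ≈ 3.000
  cycle 0 → 1 → 0: weight = 9, length = 2, mean = 9/2 ≈ 4.500
  cycle 1 → 0 → 1: weight = 9, length = 2, mean = 9/2 ≈ 4.500
Minimum mean = 3.000, attained e.g. along the cycle 1 → 1 with weight 3 and length 1. So λ(A) = 3/1 = 3.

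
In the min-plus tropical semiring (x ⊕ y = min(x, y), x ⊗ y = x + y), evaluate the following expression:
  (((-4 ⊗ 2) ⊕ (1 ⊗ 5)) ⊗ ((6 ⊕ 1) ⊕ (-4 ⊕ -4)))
(((-4 ⊗ 2) ⊕ (1 ⊗ 5)) ⊗ ((6 ⊕ 1) ⊕ (-4 ⊕ -4))) = -6

Expand innermost to outermost. Recall ⊕ takes the minimum of its arguments and ⊗ takes their sum. Working out the expression (((-4 ⊗ 2) ⊕ (1 ⊗ 5)) ⊗ ((6 ⊕ 1) ⊕ (-4 ⊕ -4))) gives -6.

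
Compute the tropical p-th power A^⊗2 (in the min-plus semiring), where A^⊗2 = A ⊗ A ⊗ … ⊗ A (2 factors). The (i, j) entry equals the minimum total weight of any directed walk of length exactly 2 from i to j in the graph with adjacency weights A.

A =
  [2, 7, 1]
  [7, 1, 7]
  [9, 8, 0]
A^⊗2 =
  [4, 8, 1]
  [8, 2, 7]
  [9, 8, 0]

Each entry (A^⊗2)_ij equals the minimum over all length-2 walks i = v_0 → v_1 → … → v_2 = j of Σ_t A[v_t][v_{t+1}]. For example, for (i, j) = (0, 2) we minimise over 3 possible intermediate vertex sequences; the minimum is 1, attained along the walk 0 → 2 → 2.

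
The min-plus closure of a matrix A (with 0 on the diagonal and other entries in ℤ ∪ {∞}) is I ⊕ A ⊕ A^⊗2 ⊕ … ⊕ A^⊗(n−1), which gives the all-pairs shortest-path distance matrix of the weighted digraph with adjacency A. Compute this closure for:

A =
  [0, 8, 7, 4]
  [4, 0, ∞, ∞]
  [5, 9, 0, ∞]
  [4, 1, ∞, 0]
Closure =
  [0, 5, 7, 4]
  [4, 0, 11, 8]
  [5, 9, 0, 9]
  [4, 1, 11, 0]

This is the Floyd-Warshall all-pairs shortest-path computation. For each intermediate vertex k = 0, 1, …, 3, update dist[i][j] ← min(dist[i][j], dist[i][k] + dist[k][j]). The final matrix gives, for each (i, j), the minimum total weight of any directed path from i to j (possibly empty when i = j).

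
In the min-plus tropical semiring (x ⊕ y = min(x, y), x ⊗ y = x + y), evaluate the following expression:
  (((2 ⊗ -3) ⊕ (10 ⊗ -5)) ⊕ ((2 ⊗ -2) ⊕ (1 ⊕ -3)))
(((2 ⊗ -3) ⊕ (10 ⊗ -5)) ⊕ ((2 ⊗ -2) ⊕ (1 ⊕ -3))) = -3

Expand innermost to outermost. Recall ⊕ takes the minimum of its arguments and ⊗ takes their sum. Working out the expression (((2 ⊗ -3) ⊕ (10 ⊗ -5)) ⊕ ((2 ⊗ -2) ⊕ (1 ⊕ -3))) gives -3.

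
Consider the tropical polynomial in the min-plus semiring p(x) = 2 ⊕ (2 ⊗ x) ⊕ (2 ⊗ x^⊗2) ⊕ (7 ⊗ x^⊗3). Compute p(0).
p(0) = 2

A tropical monomial a ⊗ x^⊗i evaluates to a + i · x. Evaluating each term at x = 0:
  Term 0 contributes 2 + 0 · 0 = 2
  Term 1 contributes 2 + 1 · 0 = 2
  Term 2 contributes 2 + 2 · 0 = 2
  Term 3 contributes 7 + 3 · 0 = 7
p(0) = ⊕ of these = min[2, 2, 2, 7] = 2.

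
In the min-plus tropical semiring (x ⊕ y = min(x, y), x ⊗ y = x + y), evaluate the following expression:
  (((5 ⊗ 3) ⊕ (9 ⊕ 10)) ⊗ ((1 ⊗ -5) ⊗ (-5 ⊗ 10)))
(((5 ⊗ 3) ⊕ (9 ⊕ 10)) ⊗ ((1 ⊗ -5) ⊗ (-5 ⊗ 10))) = 9

Expand innermost to outermost. Recall ⊕ takes the minimum of its arguments and ⊗ takes their sum. Working out the expression (((5 ⊗ 3) ⊕ (9 ⊕ 10)) ⊗ ((1 ⊗ -5) ⊗ (-5 ⊗ 10))) gives 9.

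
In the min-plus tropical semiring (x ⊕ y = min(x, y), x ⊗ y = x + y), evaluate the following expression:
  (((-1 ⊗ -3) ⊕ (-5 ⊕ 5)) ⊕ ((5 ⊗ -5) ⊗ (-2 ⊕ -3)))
(((-1 ⊗ -3) ⊕ (-5 ⊕ 5)) ⊕ ((5 ⊗ -5) ⊗ (-2 ⊕ -3))) = -5

Expand innermost to outermost. Recall ⊕ takes the minimum of its arguments and ⊗ takes their sum. Working out the expression (((-1 ⊗ -3) ⊕ (-5 ⊕ 5)) ⊕ ((5 ⊗ -5) ⊗ (-2 ⊕ -3))) gives -5.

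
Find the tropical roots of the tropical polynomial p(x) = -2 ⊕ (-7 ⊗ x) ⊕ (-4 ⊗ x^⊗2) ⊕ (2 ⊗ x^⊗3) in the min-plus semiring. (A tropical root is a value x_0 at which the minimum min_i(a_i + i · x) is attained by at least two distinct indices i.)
Roots: {-6, -3, 5}

Each tropical root is a break point of the lower envelope of the lines y = a_i + i · x (there are 4 lines, with slopes 0, 1, ..., 3). Only the lines that attain the minimum somewhere contribute to roots; other lines are dominated. Here the surviving (envelope) indices are i = 3, i = 2, i = 1, i = 0.
Intersections between consecutive envelope lines give the roots: for adjacent envelope indices i < j the intersection is x = (a_i − a_j) / (j − i). Reading off the sorted break points: {-6, -3, 5}.
Verification: at each break x_0, at least two indices attain the minimum of min_i(a_i + i · x_0).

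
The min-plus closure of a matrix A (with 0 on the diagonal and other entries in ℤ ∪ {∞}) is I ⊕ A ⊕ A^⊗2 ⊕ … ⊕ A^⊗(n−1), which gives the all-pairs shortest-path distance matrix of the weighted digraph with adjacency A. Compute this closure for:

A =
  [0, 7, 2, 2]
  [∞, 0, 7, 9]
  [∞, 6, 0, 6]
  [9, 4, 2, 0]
Closure =
  [0, 6, 2, 2]
  [18, 0, 7, 9]
  [15, 6, 0, 6]
  [9, 4, 2, 0]

This is the Floyd-Warshall all-pairs shortest-path computation. For each intermediate vertex k = 0, 1, …, 3, update dist[i][j] ← min(dist[i][j], dist[i][k] + dist[k][j]). The final matrix gives, for each (i, j), the minimum total weight of any directed path from i to j (possibly empty when i = j).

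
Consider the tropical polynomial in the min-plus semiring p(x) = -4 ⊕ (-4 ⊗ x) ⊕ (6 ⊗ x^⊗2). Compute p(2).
p(2) = -4

A tropical monomial a ⊗ x^⊗i evaluates to a + i · x. Evaluating each term at x = 2:
  Term 0 contributes -4 + 0 · 2 = -4
  Term 1 contributes -4 + 1 · 2 = -2
  Term 2 contributes 6 + 2 · 2 = 10
p(2) = ⊕ of these = min[-4, -2, 10] = -4.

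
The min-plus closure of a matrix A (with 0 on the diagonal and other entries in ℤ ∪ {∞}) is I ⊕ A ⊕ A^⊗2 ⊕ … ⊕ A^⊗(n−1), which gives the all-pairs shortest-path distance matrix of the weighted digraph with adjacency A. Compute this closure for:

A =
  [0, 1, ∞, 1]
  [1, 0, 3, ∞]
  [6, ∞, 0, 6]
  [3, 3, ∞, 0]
Closure =
  [0, 1, 4, 1]
  [1, 0, 3, 2]
  [6, 7, 0, 6]
  [3, 3, 6, 0]

This is the Floyd-Warshall all-pairs shortest-path computation. For each intermediate vertex k = 0, 1, …, 3, update dist[i][j] ← min(dist[i][j], dist[i][k] + dist[k][j]). The final matrix gives, for each (i, j), the minimum total weight of any directed path from i to j (possibly empty when i = j).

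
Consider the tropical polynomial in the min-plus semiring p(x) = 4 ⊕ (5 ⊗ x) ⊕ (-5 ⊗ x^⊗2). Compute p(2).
p(2) = -1

A tropical monomial a ⊗ x^⊗i evaluates to a + i · x. Evaluating each term at x = 2:
  Term 0 contributes 4 + 0 · 2 = 4
  Term 1 contributes 5 + 1 · 2 = 7
  Term 2 contributes -5 + 2 · 2 = -1
p(2) = ⊕ of these = min[4, 7, -1] = -1.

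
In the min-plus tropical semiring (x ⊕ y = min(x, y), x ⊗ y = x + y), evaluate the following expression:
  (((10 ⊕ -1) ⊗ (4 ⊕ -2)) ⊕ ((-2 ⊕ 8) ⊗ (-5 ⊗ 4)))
(((10 ⊕ -1) ⊗ (4 ⊕ -2)) ⊕ ((-2 ⊕ 8) ⊗ (-5 ⊗ 4))) = -3

Expand innermost to outermost. Recall ⊕ takes the minimum of its arguments and ⊗ takes their sum. Working out the expression (((10 ⊕ -1) ⊗ (4 ⊕ -2)) ⊕ ((-2 ⊕ 8) ⊗ (-5 ⊗ 4))) gives -3.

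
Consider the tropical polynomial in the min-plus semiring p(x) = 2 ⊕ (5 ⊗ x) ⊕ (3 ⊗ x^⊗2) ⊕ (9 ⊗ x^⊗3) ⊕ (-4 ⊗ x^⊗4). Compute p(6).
p(6) = 2

A tropical monomial a ⊗ x^⊗i evaluates to a + i · x. Evaluating each term at x = 6:
  Term 0 contributes 2 + 0 · 6 = 2
  Term 1 contributes 5 + 1 · 6 = 11
  Term 2 contributes 3 + 2 · 6 = 15
  Term 3 contributes 9 + 3 · 6 = 27
  Term 4 contributes -4 + 4 · 6 = 20
p(6) = ⊕ of these = min[2, 11, 15, 27, 20] = 2.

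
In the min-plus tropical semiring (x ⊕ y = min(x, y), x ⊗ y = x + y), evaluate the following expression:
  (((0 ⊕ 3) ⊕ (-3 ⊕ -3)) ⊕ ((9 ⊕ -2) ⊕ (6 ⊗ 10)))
(((0 ⊕ 3) ⊕ (-3 ⊕ -3)) ⊕ ((9 ⊕ -2) ⊕ (6 ⊗ 10))) = -3

Expand innermost to outermost. Recall ⊕ takes the minimum of its arguments and ⊗ takes their sum. Working out the expression (((0 ⊕ 3) ⊕ (-3 ⊕ -3)) ⊕ ((9 ⊕ -2) ⊕ (6 ⊗ 10))) gives -3.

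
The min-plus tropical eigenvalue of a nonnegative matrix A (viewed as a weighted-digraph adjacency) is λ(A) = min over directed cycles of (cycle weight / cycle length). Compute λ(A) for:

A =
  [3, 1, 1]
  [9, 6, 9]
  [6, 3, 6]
λ(A) = 3

Enumerate directed cycles and compute their means (weight / length). Sample:
  cycle 0 → 0: weight = 3, length = 1, mean = 3/1 ≈ 3.000
  cycle 1 → 1: weight = 6, length = 1, mean = 6/1 ≈ 6.000
  cycle 2 → 2: weight = 6, length = 1, mean = 6/1 ≈ 6.000
  cycle 0 → 1 → 0: weight = 10, length = 2, mean = 10/2 ≈ 5.000
  cycle 0 → 2 → 0: weight = 7, length = 2, mean = 7/2 ≈ 3.500
  cycle 1 → 0 → 1: weight = 10, length = 2, mean = 10/2 ≈ 5.000
Minimum mean = 3.000, attained e.g. along the cycle 0 → 0 with weight 3 and length 1. So λ(A) = 3/1 = 3.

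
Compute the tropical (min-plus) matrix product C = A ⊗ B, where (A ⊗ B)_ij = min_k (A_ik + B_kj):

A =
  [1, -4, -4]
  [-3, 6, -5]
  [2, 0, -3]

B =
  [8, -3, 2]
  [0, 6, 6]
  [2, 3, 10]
A ⊗ B =
  [-4, -2, 2]
  [-3, -6, -1]
  [-1, -1, 4]

Apply the min-plus product entry-by-entry:
  C[0][0] = min over k of (A[0][0] + B[0][0] = 1 + 8 = 9, A[0][1] + B[1][0] = -4 + 0 = -4, A[0][2] + B[2][0] = -4 + 2 = -2) = -4 (attained at k = 1)
  C[0][1] = min over k of (A[0][0] + B[0][1] = 1 + -3 = -2, A[0][1] + B[1][1] = -4 + 6 = 2, A[0][2] + B[2][1] = -4 + 3 = -1) = -2 (attained at k = 0)
  C[0][2] = min over k of (A[0][0] + B[0][2] = 1 + 2 = 3, A[0][1] + B[1][2] = -4 + 6 = 2, A[0][2] + B[2][2] = -4 + 10 = 6) = 2 (attained at k = 1)
  C[1][0] = min over k of (A[1][0] + B[0][0] = -3 + 8 = 5, A[1][1] + B[1][0] = 6 + 0 = 6, A[1][2] + B[2][0] = -5 + 2 = -3) = -3 (attained at k = 2)
  C[1][1] = min over k of (A[1][0] + B[0][1] = -3 + -3 = -6, A[1][1] + B[1][1] = 6 + 6 = 12, A[1][2] + B[2][1] = -5 + 3 = -2) = -6 (attained at k = 0)
  C[1][2] = min over k of (A[1][0] + B[0][2] = -3 + 2 = -1, A[1][1] + B[1][2] = 6 + 6 = 12, A[1][2] + B[2][2] = -5 + 10 = 5) = -1 (attained at k = 0)
  C[2][0] = min over k of (A[2][0] + B[0][0] = 2 + 8 = 10, A[2][1] + B[1][0] = 0 + 0 = 0, A[2][2] + B[2][0] = -3 + 2 = -1) = -1 (attained at k = 2)
  C[2][1] = min over k of (A[2][0] + B[0][1] = 2 + -3 = -1, A[2][1] + B[1][1] = 0 + 6 = 6, A[2][2] + B[2][1] = -3 + 3 = 0) = -1 (attained at k = 0)
  C[2][2] = min over k of (A[2][0] + B[0][2] = 2 + 2 = 4, A[2][1] + B[1][2] = 0 + 6 = 6, A[2][2] + B[2][2] = -3 + 10 = 7) = 4 (attained at k = 0)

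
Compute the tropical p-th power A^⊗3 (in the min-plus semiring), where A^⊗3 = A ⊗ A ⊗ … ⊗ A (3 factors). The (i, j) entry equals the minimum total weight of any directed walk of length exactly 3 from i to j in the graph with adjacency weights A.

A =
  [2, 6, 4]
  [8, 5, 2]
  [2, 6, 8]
A^⊗3 =
  [6, 10, 8]
  [6, 10, 8]
  [6, 10, 8]

Each entry (A^⊗3)_ij equals the minimum over all length-3 walks i = v_0 → v_1 → … → v_3 = j of Σ_t A[v_t][v_{t+1}]. For example, for (i, j) = (0, 2) we minimise over 9 possible intermediate vertex sequences; the minimum is 8, attained along the walk 0 → 0 → 0 → 2.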